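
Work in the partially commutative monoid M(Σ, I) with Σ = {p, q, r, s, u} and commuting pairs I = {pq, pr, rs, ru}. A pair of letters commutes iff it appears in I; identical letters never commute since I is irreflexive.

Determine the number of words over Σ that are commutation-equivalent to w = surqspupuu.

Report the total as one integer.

3

#0=s has no predecessor
#1=u depends on [0:s]
#2=r has no predecessor
#3=q depends on [1:u, 2:r]
#4=s depends on [3:q]
#5=p depends on [4:s]
#6=u depends on [5:p]
#7=p depends on [6:u]
#8=u depends on [7:p]
#9=u depends on [8:u]
sources: [0:s, 2:r]
N(rest) = Σ N(rest − s) over sources s of rest; N(one piece) = 1:
  size 1 → [9]=1
  size 2 → [8,9]=1
  size 3 → [7,8,9]=1
  size 4 → [6,7,8,9]=1
  size 5 → [5,6,7,8,9]=1
  size 6 → [4,5,6,7,8,9]=1
  size 7 → [3,4,5,6,7,8,9]=1
  size 8 → [1,3,4,5,6,7,8,9]=1  [2,3,4,5,6,7,8,9]=1
  first=0(s) contributes 2
  first=2(r) contributes 1
|[w]| = 3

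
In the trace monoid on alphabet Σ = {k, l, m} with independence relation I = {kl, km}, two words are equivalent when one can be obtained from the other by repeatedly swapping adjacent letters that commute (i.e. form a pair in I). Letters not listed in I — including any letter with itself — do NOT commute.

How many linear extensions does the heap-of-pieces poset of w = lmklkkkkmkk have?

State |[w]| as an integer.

#0=l has no predecessor
#1=m depends on [0:l]
#2=k has no predecessor
#3=l depends on [1:m]
#4=k depends on [2:k]
#5=k depends on [4:k]
#6=k depends on [5:k]
#7=k depends on [6:k]
#8=m depends on [3:l]
#9=k depends on [7:k]
#10=k depends on [9:k]
sources: [0:l, 2:k]
N(rest) = Σ N(rest − s) over sources s of rest; N(one piece) = 1:
  size 1 → [8]=1  [10]=1
  size 2 → [3,8]=1  [8,10]=2  [9,10]=1
  size 3 → [1,3,8]=1  [3,8,10]=3  [7,9,10]=1  [8,9,10]=3
  size 4 → [0,1,3,8]=1  [1,3,8,10]=4  [3,8,9,10]=6  [6,7,9,10]=1  [7,8,9,10]=4
  size 5 → [0,1,3,8,10]=5  [1,3,8,9,10]=10  [3,7,8,9,10]=10  [5,6,7,9,10]=1  [6,7,8,9,10]=5
  size 6 → [0,1,3,8,9,10]=15  [1,3,7,8,9,10]=20  [3,6,7,8,9,10]=15  [4,5,6,7,9,10]=1  [5,6,7,8,9,10]=6
  size 7 → [0,1,3,7,8,9,10]=35  [1,3,6,7,8,9,10]=35  [2,4,5,6,7,9,10]=1  [3,5,6,7,8,9,10]=21  [4,5,6,7,8,9,10]=7
  size 8 → [0,1,3,6,7,8,9,10]=70  [1,3,5,6,7,8,9,10]=56  [2,4,5,6,7,8,9,10]=8  [3,4,5,6,7,8,9,10]=28
  size 9 → [0,1,3,5,6,7,8,9,10]=126  [1,3,4,5,6,7,8,9,10]=84  [2,3,4,5,6,7,8,9,10]=36
  first=0(l) contributes 120
  first=2(k) contributes 210
|[w]| = 330

330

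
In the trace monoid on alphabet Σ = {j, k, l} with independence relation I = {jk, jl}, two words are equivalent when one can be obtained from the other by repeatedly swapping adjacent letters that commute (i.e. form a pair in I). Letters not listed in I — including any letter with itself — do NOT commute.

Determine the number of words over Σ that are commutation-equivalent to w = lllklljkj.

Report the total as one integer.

36

piece 0:l — minimal
piece 1:l rests on {0:l}
piece 2:l rests on {1:l}
piece 3:k rests on {2:l}
piece 4:l rests on {3:k}
piece 5:l rests on {4:l}
piece 6:j — minimal
piece 7:k rests on {5:l}
piece 8:j rests on {6:j}
minimal pieces: {0:l, 6:j}
ways to finish when only these pieces remain (= sum over removing one remaining piece with nothing left below it):
  1 left: {7}→1  {8}→1
  2 left: {5,7}→1  {6,8}→1  {7,8}→2
  3 left: {4,5,7}→1  {5,7,8}→3  {6,7,8}→3
  4 left: {3,4,5,7}→1  {4,5,7,8}→4  {5,6,7,8}→6
  5 left: {2,3,4,5,7}→1  {3,4,5,7,8}→5  {4,5,6,7,8}→10
  6 left: {1,2,3,4,5,7}→1  {2,3,4,5,7,8}→6  {3,4,5,6,7,8}→15
  7 left: {0,1,2,3,4,5,7}→1  {1,2,3,4,5,7,8}→7  {2,3,4,5,6,7,8}→21
  placing 0:l first → 28 extensions
  placing 6:j first → 8 extensions
total linear extensions = 36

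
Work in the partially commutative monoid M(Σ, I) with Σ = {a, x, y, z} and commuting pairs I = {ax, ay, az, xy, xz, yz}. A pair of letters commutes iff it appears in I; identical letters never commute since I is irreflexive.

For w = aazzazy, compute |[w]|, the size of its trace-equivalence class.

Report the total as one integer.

#0=a has no predecessor
#1=a depends on [0:a]
#2=z has no predecessor
#3=z depends on [2:z]
#4=a depends on [1:a]
#5=z depends on [3:z]
#6=y has no predecessor
sources: [0:a, 2:z, 6:y]
N(rest) = Σ N(rest − s) over sources s of rest; N(one piece) = 1:
  size 1 → [4]=1  [5]=1  [6]=1
  size 2 → [1,4]=1  [3,5]=1  [4,5]=2  [4,6]=2  [5,6]=2
  size 3 → [0,1,4]=1  [1,4,5]=3  [1,4,6]=3  [2,3,5]=1  [3,4,5]=3  [3,5,6]=3  [4,5,6]=6
  size 4 → [0,1,4,5]=4  [0,1,4,6]=4  [1,3,4,5]=6  [1,4,5,6]=12  [2,3,4,5]=4  [2,3,5,6]=4  [3,4,5,6]=12
  size 5 → [0,1,3,4,5]=10  [0,1,4,5,6]=20  [1,2,3,4,5]=10  [1,3,4,5,6]=30  [2,3,4,5,6]=20
  first=0(a) contributes 60
  first=2(z) contributes 60
  first=6(y) contributes 20
|[w]| = 140

140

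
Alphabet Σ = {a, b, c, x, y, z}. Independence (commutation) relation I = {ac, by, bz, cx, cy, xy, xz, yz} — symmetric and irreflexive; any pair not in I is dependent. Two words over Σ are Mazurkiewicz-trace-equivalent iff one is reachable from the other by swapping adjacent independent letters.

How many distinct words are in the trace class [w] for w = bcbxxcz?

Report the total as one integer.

6

0(b) covers ∅
1(c) covers 0:b
2(b) covers 1:c
3(x) covers 2:b
4(x) covers 3:x
5(c) covers 2:b
6(z) covers 5:c
floor of heap: 0:b
completions by unplaced set U, small U first (add the entries for U minus each lowest piece of U):
  |U|=1: {4}:1  {6}:1
  |U|=2: {3,4}:1  {4,6}:2  {5,6}:1
  |U|=3: {3,4,6}:3  {4,5,6}:3
  |U|=4: {3,4,5,6}:6
  |U|=5: {2,3,4,5,6}:6
  start at 0(b): 6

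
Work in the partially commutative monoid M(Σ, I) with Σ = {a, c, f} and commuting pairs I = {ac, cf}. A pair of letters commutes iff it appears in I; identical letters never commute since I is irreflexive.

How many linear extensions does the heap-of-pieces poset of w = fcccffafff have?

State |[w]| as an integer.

#0=f has no predecessor
#1=c has no predecessor
#2=c depends on [1:c]
#3=c depends on [2:c]
#4=f depends on [0:f]
#5=f depends on [4:f]
#6=a depends on [5:f]
#7=f depends on [6:a]
#8=f depends on [7:f]
#9=f depends on [8:f]
sources: [0:f, 1:c]
N(rest) = Σ N(rest − s) over sources s of rest; N(one piece) = 1:
  size 1 → [3]=1  [9]=1
  size 2 → [2,3]=1  [3,9]=2  [8,9]=1
  size 3 → [1,2,3]=1  [2,3,9]=3  [3,8,9]=3  [7,8,9]=1
  size 4 → [1,2,3,9]=4  [2,3,8,9]=6  [3,7,8,9]=4  [6,7,8,9]=1
  size 5 → [1,2,3,8,9]=10  [2,3,7,8,9]=10  [3,6,7,8,9]=5  [5,6,7,8,9]=1
  size 6 → [1,2,3,7,8,9]=20  [2,3,6,7,8,9]=15  [3,5,6,7,8,9]=6  [4,5,6,7,8,9]=1
  size 7 → [0,4,5,6,7,8,9]=1  [1,2,3,6,7,8,9]=35  [2,3,5,6,7,8,9]=21  [3,4,5,6,7,8,9]=7
  size 8 → [0,3,4,5,6,7,8,9]=8  [1,2,3,5,6,7,8,9]=56  [2,3,4,5,6,7,8,9]=28
  first=0(f) contributes 84
  first=1(c) contributes 36
|[w]| = 120

120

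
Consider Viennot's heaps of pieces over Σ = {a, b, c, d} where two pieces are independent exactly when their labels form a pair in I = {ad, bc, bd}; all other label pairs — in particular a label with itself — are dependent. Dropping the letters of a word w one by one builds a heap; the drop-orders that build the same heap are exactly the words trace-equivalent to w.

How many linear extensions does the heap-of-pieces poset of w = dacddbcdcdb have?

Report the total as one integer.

0(d) covers ∅
1(a) covers ∅
2(c) covers 0:d, 1:a
3(d) covers 2:c
4(d) covers 3:d
5(b) covers 1:a
6(c) covers 4:d
7(d) covers 6:c
8(c) covers 7:d
9(d) covers 8:c
10(b) covers 5:b
floor of heap: 0:d, 1:a
completions by unplaced set U, small U first (add the entries for U minus each lowest piece of U):
  |U|=1: {9}:1  {10}:1
  |U|=2: {5,10}:1  {8,9}:1  {9,10}:2
  |U|=3: {5,9,10}:3  {7,8,9}:1  {8,9,10}:3
  |U|=4: {5,8,9,10}:6  {6,7,8,9}:1  {7,8,9,10}:4
  |U|=5: {4,6,7,8,9}:1  {5,7,8,9,10}:10  {6,7,8,9,10}:5
  |U|=6: {3,4,6,7,8,9}:1  {4,6,7,8,9,10}:6  {5,6,7,8,9,10}:15
  |U|=7: {2,3,4,6,7,8,9}:1  {3,4,6,7,8,9,10}:7  {4,5,6,7,8,9,10}:21
  |U|=8: {0,2,3,4,6,7,8,9}:1  {2,3,4,6,7,8,9,10}:8  {3,4,5,6,7,8,9,10}:28
  |U|=9: {0,2,3,4,6,7,8,9,10}:9  {2,3,4,5,6,7,8,9,10}:36
  start at 0(d): 36
  start at 1(a): 45
sum over floor = 81

81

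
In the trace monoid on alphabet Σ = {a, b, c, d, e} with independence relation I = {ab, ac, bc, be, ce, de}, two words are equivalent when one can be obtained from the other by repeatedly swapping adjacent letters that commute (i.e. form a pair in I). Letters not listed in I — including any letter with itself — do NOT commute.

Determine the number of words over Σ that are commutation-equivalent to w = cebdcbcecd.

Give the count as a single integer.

0(c) covers ∅
1(e) covers ∅
2(b) covers ∅
3(d) covers 0:c, 2:b
4(c) covers 3:d
5(b) covers 3:d
6(c) covers 4:c
7(e) covers 1:e
8(c) covers 6:c
9(d) covers 5:b, 8:c
floor of heap: 0:c, 1:e, 2:b
completions by unplaced set U, small U first (add the entries for U minus each lowest piece of U):
  |U|=1: {7}:1  {9}:1
  |U|=2: {1,7}:1  {5,9}:1  {7,9}:2  {8,9}:1
  |U|=3: {1,7,9}:3  {5,7,9}:3  {5,8,9}:2  {6,8,9}:1  {7,8,9}:3
  |U|=4: {1,5,7,9}:6  {1,7,8,9}:6  {4,6,8,9}:1  {5,6,8,9}:3  {5,7,8,9}:8  {6,7,8,9}:4
  |U|=5: {1,5,7,8,9}:20  {1,6,7,8,9}:10  {4,5,6,8,9}:4  {4,6,7,8,9}:5  {5,6,7,8,9}:15
  |U|=6: {1,4,6,7,8,9}:15  {1,5,6,7,8,9}:45  {3,4,5,6,8,9}:4  {4,5,6,7,8,9}:24
  |U|=7: {0,3,4,5,6,8,9}:4  {1,4,5,6,7,8,9}:84  {2,3,4,5,6,8,9}:4  {3,4,5,6,7,8,9}:28
  |U|=8: {0,2,3,4,5,6,8,9}:8  {0,3,4,5,6,7,8,9}:32  {1,3,4,5,6,7,8,9}:112  {2,3,4,5,6,7,8,9}:32
  start at 0(c): 144
  start at 1(e): 72
  start at 2(b): 144
sum over floor = 360

360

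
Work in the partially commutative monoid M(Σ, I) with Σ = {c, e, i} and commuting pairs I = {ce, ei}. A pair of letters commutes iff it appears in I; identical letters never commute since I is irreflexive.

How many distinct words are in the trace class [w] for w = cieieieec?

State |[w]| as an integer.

126

drop 0:c onto floor
drop 1:i onto {0:c}
drop 2:e onto floor
drop 3:i onto {1:i}
drop 4:e onto {2:e}
drop 5:i onto {3:i}
drop 6:e onto {4:e}
drop 7:e onto {6:e}
drop 8:c onto {5:i}
ground layer = {0:c, 2:e}
drop-orders for the pieces not yet dropped (sum over which currently-grounded one goes next):
  1 to go: {7} 1  {8} 1
  2 to go: {5,8} 1  {6,7} 1  {7,8} 2
  3 to go: {3,5,8} 1  {4,6,7} 1  {5,7,8} 3  {6,7,8} 3
  4 to go: {1,3,5,8} 1  {2,4,6,7} 1  {3,5,7,8} 4  {4,6,7,8} 4  {5,6,7,8} 6
  5 to go: {0,1,3,5,8} 1  {1,3,5,7,8} 5  {2,4,6,7,8} 5  {3,5,6,7,8} 10  {4,5,6,7,8} 10
  6 to go: {0,1,3,5,7,8} 6  {1,3,5,6,7,8} 15  {2,4,5,6,7,8} 15  {3,4,5,6,7,8} 20
  7 to go: {0,1,3,5,6,7,8} 21  {1,3,4,5,6,7,8} 35  {2,3,4,5,6,7,8} 35
  if 0:c drops first: 70 orders
  if 2:e drops first: 56 orders
heap linearizations: 126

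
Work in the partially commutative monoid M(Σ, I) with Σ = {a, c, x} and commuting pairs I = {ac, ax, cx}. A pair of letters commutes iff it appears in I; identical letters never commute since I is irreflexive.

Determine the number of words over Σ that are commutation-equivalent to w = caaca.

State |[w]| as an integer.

10

drop 0:c onto floor
drop 1:a onto floor
drop 2:a onto {1:a}
drop 3:c onto {0:c}
drop 4:a onto {2:a}
ground layer = {0:c, 1:a}
drop-orders for the pieces not yet dropped (sum over which currently-grounded one goes next):
  1 to go: {3} 1  {4} 1
  2 to go: {0,3} 1  {2,4} 1  {3,4} 2
  3 to go: {0,3,4} 3  {1,2,4} 1  {2,3,4} 3
  if 0:c drops first: 4 orders
  if 1:a drops first: 6 orders
heap linearizations: 10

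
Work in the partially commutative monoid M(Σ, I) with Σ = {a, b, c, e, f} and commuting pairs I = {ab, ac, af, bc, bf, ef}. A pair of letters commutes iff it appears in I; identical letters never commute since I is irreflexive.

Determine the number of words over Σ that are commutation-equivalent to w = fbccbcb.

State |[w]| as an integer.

0(f) covers ∅
1(b) covers ∅
2(c) covers 0:f
3(c) covers 2:c
4(b) covers 1:b
5(c) covers 3:c
6(b) covers 4:b
floor of heap: 0:f, 1:b
completions by unplaced set U, small U first (add the entries for U minus each lowest piece of U):
  |U|=1: {5}:1  {6}:1
  |U|=2: {3,5}:1  {4,6}:1  {5,6}:2
  |U|=3: {1,4,6}:1  {2,3,5}:1  {3,5,6}:3  {4,5,6}:3
  |U|=4: {0,2,3,5}:1  {1,4,5,6}:4  {2,3,5,6}:4  {3,4,5,6}:6
  |U|=5: {0,2,3,5,6}:5  {1,3,4,5,6}:10  {2,3,4,5,6}:10
  start at 0(f): 20
  start at 1(b): 15
sum over floor = 35

35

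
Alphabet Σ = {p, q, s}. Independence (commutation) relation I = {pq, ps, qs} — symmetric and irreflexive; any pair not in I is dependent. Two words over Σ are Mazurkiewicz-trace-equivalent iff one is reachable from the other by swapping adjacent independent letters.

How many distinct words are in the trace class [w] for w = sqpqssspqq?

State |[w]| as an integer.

piece 0:s — minimal
piece 1:q — minimal
piece 2:p — minimal
piece 3:q rests on {1:q}
piece 4:s rests on {0:s}
piece 5:s rests on {4:s}
piece 6:s rests on {5:s}
piece 7:p rests on {2:p}
piece 8:q rests on {3:q}
piece 9:q rests on {8:q}
minimal pieces: {0:s, 1:q, 2:p}
ways to finish when only these pieces remain (= sum over removing one remaining piece with nothing left below it):
  1 left: {6}→1  {7}→1  {9}→1
  2 left: {2,7}→1  {5,6}→1  {6,7}→2  {6,9}→2  {7,9}→2  {8,9}→1
  3 left: {2,6,7}→3  {2,7,9}→3  {3,8,9}→1  {4,5,6}→1  {5,6,7}→3  {5,6,9}→3  {6,7,9}→6  {6,8,9}→3  {7,8,9}→3
  4 left: {0,4,5,6}→1  {1,3,8,9}→1  {2,5,6,7}→6  {2,6,7,9}→12  {2,7,8,9}→6  {3,6,8,9}→4  {3,7,8,9}→4  {4,5,6,7}→4  {4,5,6,9}→4  {5,6,7,9}→12  {5,6,8,9}→6  {6,7,8,9}→12
  5 left: {0,4,5,6,7}→5  {0,4,5,6,9}→5  {1,3,6,8,9}→5  {1,3,7,8,9}→5  {2,3,7,8,9}→10  {2,4,5,6,7}→10  {2,5,6,7,9}→30  {2,6,7,8,9}→30  {3,5,6,8,9}→10  {3,6,7,8,9}→20  {4,5,6,7,9}→20  {4,5,6,8,9}→10  {5,6,7,8,9}→30
  6 left: {0,2,4,5,6,7}→15  {0,4,5,6,7,9}→30  {0,4,5,6,8,9}→15  {1,2,3,7,8,9}→15  {1,3,5,6,8,9}→15  {1,3,6,7,8,9}→30  {2,3,6,7,8,9}→60  {2,4,5,6,7,9}→60  {2,5,6,7,8,9}→90  {3,4,5,6,8,9}→20  {3,5,6,7,8,9}→60  {4,5,6,7,8,9}→60
  7 left: {0,2,4,5,6,7,9}→105  {0,3,4,5,6,8,9}→35  {0,4,5,6,7,8,9}→105  {1,2,3,6,7,8,9}→105  {1,3,4,5,6,8,9}→35  {1,3,5,6,7,8,9}→105  {2,3,5,6,7,8,9}→210  {2,4,5,6,7,8,9}→210  {3,4,5,6,7,8,9}→140
  8 left: {0,1,3,4,5,6,8,9}→70  {0,2,4,5,6,7,8,9}→420  {0,3,4,5,6,7,8,9}→280  {1,2,3,5,6,7,8,9}→420  {1,3,4,5,6,7,8,9}→280  {2,3,4,5,6,7,8,9}→560
  placing 0:s first → 1260 extensions
  placing 1:q first → 1260 extensions
  placing 2:p first → 630 extensions
total linear extensions = 3150

3150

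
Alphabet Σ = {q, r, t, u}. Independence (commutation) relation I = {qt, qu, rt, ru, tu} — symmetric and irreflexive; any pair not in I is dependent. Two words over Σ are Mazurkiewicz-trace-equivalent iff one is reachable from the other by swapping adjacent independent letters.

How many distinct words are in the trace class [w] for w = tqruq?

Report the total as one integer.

piece 0:t — minimal
piece 1:q — minimal
piece 2:r rests on {1:q}
piece 3:u — minimal
piece 4:q rests on {2:r}
minimal pieces: {0:t, 1:q, 3:u}
ways to finish when only these pieces remain (= sum over removing one remaining piece with nothing left below it):
  1 left: {0}→1  {3}→1  {4}→1
  2 left: {0,3}→2  {0,4}→2  {2,4}→1  {3,4}→2
  3 left: {0,2,4}→3  {0,3,4}→6  {1,2,4}→1  {2,3,4}→3
  placing 0:t first → 4 extensions
  placing 1:q first → 12 extensions
  placing 3:u first → 4 extensions
total linear extensions = 20

20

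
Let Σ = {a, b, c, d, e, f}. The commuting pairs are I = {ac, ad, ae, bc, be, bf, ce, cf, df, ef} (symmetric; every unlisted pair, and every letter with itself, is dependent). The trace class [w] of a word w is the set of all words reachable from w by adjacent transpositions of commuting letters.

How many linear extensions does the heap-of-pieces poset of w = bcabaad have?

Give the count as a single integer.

0(b) covers ∅
1(c) covers ∅
2(a) covers 0:b
3(b) covers 2:a
4(a) covers 3:b
5(a) covers 4:a
6(d) covers 1:c, 3:b
floor of heap: 0:b, 1:c
completions by unplaced set U, small U first (add the entries for U minus each lowest piece of U):
  |U|=1: {5}:1  {6}:1
  |U|=2: {1,6}:1  {4,5}:1  {5,6}:2
  |U|=3: {1,5,6}:3  {4,5,6}:3
  |U|=4: {1,4,5,6}:6  {3,4,5,6}:3
  |U|=5: {1,3,4,5,6}:9  {2,3,4,5,6}:3
  start at 0(b): 12
  start at 1(c): 3
sum over floor = 15

15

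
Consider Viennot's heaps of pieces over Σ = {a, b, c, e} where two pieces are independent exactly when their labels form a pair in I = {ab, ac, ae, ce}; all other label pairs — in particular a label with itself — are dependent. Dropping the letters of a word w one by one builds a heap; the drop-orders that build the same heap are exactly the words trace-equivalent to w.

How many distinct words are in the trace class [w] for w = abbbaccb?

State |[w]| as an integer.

drop 0:a onto floor
drop 1:b onto floor
drop 2:b onto {1:b}
drop 3:b onto {2:b}
drop 4:a onto {0:a}
drop 5:c onto {3:b}
drop 6:c onto {5:c}
drop 7:b onto {6:c}
ground layer = {0:a, 1:b}
drop-orders for the pieces not yet dropped (sum over which currently-grounded one goes next):
  1 to go: {4} 1  {7} 1
  2 to go: {0,4} 1  {4,7} 2  {6,7} 1
  3 to go: {0,4,7} 3  {4,6,7} 3  {5,6,7} 1
  4 to go: {0,4,6,7} 6  {3,5,6,7} 1  {4,5,6,7} 4
  5 to go: {0,4,5,6,7} 10  {2,3,5,6,7} 1  {3,4,5,6,7} 5
  6 to go: {0,3,4,5,6,7} 15  {1,2,3,5,6,7} 1  {2,3,4,5,6,7} 6
  if 0:a drops first: 7 orders
  if 1:b drops first: 21 orders
heap linearizations: 28

28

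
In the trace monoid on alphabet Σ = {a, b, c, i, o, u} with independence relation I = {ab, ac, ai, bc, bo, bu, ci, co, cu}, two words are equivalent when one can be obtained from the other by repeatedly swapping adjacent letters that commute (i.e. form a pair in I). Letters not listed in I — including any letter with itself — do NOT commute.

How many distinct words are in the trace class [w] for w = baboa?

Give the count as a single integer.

0(b) covers ∅
1(a) covers ∅
2(b) covers 0:b
3(o) covers 1:a
4(a) covers 3:o
floor of heap: 0:b, 1:a
completions by unplaced set U, small U first (add the entries for U minus each lowest piece of U):
  |U|=1: {2}:1  {4}:1
  |U|=2: {0,2}:1  {2,4}:2  {3,4}:1
  |U|=3: {0,2,4}:3  {1,3,4}:1  {2,3,4}:3
  start at 0(b): 4
  start at 1(a): 6
sum over floor = 10

10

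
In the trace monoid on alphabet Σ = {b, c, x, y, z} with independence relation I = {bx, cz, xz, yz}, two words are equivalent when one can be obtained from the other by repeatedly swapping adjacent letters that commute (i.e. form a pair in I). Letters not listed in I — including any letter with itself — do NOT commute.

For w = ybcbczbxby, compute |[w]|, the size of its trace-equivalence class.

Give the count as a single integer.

piece 0:y — minimal
piece 1:b rests on {0:y}
piece 2:c rests on {1:b}
piece 3:b rests on {2:c}
piece 4:c rests on {3:b}
piece 5:z rests on {3:b}
piece 6:b rests on {4:c, 5:z}
piece 7:x rests on {4:c}
piece 8:b rests on {6:b}
piece 9:y rests on {7:x, 8:b}
minimal pieces: {0:y}
ways to finish when only these pieces remain (= sum over removing one remaining piece with nothing left below it):
  1 left: {9}→1
  2 left: {7,9}→1  {8,9}→1
  3 left: {6,8,9}→1  {7,8,9}→2
  4 left: {5,6,8,9}→1  {6,7,8,9}→3
  5 left: {4,6,7,8,9}→3  {5,6,7,8,9}→4
  6 left: {4,5,6,7,8,9}→7
  7 left: {3,4,5,6,7,8,9}→7
  8 left: {2,3,4,5,6,7,8,9}→7
  placing 0:y first → 7 extensions

7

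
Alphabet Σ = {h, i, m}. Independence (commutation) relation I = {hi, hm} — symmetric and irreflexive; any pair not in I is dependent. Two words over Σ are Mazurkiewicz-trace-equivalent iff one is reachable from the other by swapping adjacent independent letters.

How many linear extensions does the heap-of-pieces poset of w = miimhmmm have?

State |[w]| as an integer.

8

#0=m has no predecessor
#1=i depends on [0:m]
#2=i depends on [1:i]
#3=m depends on [2:i]
#4=h has no predecessor
#5=m depends on [3:m]
#6=m depends on [5:m]
#7=m depends on [6:m]
sources: [0:m, 4:h]
N(rest) = Σ N(rest − s) over sources s of rest; N(one piece) = 1:
  size 1 → [4]=1  [7]=1
  size 2 → [4,7]=2  [6,7]=1
  size 3 → [4,6,7]=3  [5,6,7]=1
  size 4 → [3,5,6,7]=1  [4,5,6,7]=4
  size 5 → [2,3,5,6,7]=1  [3,4,5,6,7]=5
  size 6 → [1,2,3,5,6,7]=1  [2,3,4,5,6,7]=6
  first=0(m) contributes 7
  first=4(h) contributes 1
|[w]| = 8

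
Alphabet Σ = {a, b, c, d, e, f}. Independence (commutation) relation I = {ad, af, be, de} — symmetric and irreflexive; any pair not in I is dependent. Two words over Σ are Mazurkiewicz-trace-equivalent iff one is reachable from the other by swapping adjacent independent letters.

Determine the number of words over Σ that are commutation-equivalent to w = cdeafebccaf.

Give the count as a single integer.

20

0(c) covers ∅
1(d) covers 0:c
2(e) covers 0:c
3(a) covers 2:e
4(f) covers 1:d, 2:e
5(e) covers 3:a, 4:f
6(b) covers 3:a, 4:f
7(c) covers 5:e, 6:b
8(c) covers 7:c
9(a) covers 8:c
10(f) covers 8:c
floor of heap: 0:c
completions by unplaced set U, small U first (add the entries for U minus each lowest piece of U):
  |U|=1: {9}:1  {10}:1
  |U|=2: {9,10}:2
  |U|=3: {8,9,10}:2
  |U|=4: {7,8,9,10}:2
  |U|=5: {5,7,8,9,10}:2  {6,7,8,9,10}:2
  |U|=6: {5,6,7,8,9,10}:4
  |U|=7: {3,5,6,7,8,9,10}:4  {4,5,6,7,8,9,10}:4
  |U|=8: {1,4,5,6,7,8,9,10}:4  {3,4,5,6,7,8,9,10}:8
  |U|=9: {1,3,4,5,6,7,8,9,10}:12  {2,3,4,5,6,7,8,9,10}:8
  start at 0(c): 20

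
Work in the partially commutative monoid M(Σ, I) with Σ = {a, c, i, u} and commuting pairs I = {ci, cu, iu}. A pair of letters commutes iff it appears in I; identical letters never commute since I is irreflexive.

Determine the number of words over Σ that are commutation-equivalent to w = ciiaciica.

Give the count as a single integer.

18

#0=c has no predecessor
#1=i has no predecessor
#2=i depends on [1:i]
#3=a depends on [0:c, 2:i]
#4=c depends on [3:a]
#5=i depends on [3:a]
#6=i depends on [5:i]
#7=c depends on [4:c]
#8=a depends on [6:i, 7:c]
sources: [0:c, 1:i]
N(rest) = Σ N(rest − s) over sources s of rest; N(one piece) = 1:
  size 1 → [8]=1
  size 2 → [6,8]=1  [7,8]=1
  size 3 → [4,7,8]=1  [5,6,8]=1  [6,7,8]=2
  size 4 → [4,6,7,8]=3  [5,6,7,8]=3
  size 5 → [4,5,6,7,8]=6
  size 6 → [3,4,5,6,7,8]=6
  size 7 → [0,3,4,5,6,7,8]=6  [2,3,4,5,6,7,8]=6
  first=0(c) contributes 6
  first=1(i) contributes 12
|[w]| = 18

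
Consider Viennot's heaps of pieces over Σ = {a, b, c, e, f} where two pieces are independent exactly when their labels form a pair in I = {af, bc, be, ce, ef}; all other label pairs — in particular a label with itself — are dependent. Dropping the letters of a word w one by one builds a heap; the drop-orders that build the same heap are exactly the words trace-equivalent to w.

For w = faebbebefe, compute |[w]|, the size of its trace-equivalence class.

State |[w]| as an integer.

196

#0=f has no predecessor
#1=a has no predecessor
#2=e depends on [1:a]
#3=b depends on [0:f, 1:a]
#4=b depends on [3:b]
#5=e depends on [2:e]
#6=b depends on [4:b]
#7=e depends on [5:e]
#8=f depends on [6:b]
#9=e depends on [7:e]
sources: [0:f, 1:a]
N(rest) = Σ N(rest − s) over sources s of rest; N(one piece) = 1:
  size 1 → [8]=1  [9]=1
  size 2 → [6,8]=1  [7,9]=1  [8,9]=2
  size 3 → [4,6,8]=1  [5,7,9]=1  [6,8,9]=3  [7,8,9]=3
  size 4 → [2,5,7,9]=1  [3,4,6,8]=1  [4,6,8,9]=4  [5,7,8,9]=4  [6,7,8,9]=6
  size 5 → [0,3,4,6,8]=1  [2,5,7,8,9]=5  [3,4,6,8,9]=5  [4,6,7,8,9]=10  [5,6,7,8,9]=10
  size 6 → [0,3,4,6,8,9]=6  [2,5,6,7,8,9]=15  [3,4,6,7,8,9]=15  [4,5,6,7,8,9]=20
  size 7 → [0,3,4,6,7,8,9]=21  [2,4,5,6,7,8,9]=35  [3,4,5,6,7,8,9]=35
  size 8 → [0,3,4,5,6,7,8,9]=56  [2,3,4,5,6,7,8,9]=70
  first=0(f) contributes 70
  first=1(a) contributes 126
|[w]| = 196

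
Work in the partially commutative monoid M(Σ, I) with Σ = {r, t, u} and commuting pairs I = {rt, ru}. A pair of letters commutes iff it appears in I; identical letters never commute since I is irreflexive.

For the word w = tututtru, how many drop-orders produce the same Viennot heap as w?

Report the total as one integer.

piece 0:t — minimal
piece 1:u rests on {0:t}
piece 2:t rests on {1:u}
piece 3:u rests on {2:t}
piece 4:t rests on {3:u}
piece 5:t rests on {4:t}
piece 6:r — minimal
piece 7:u rests on {5:t}
minimal pieces: {0:t, 6:r}
ways to finish when only these pieces remain (= sum over removing one remaining piece with nothing left below it):
  1 left: {6}→1  {7}→1
  2 left: {5,7}→1  {6,7}→2
  3 left: {4,5,7}→1  {5,6,7}→3
  4 left: {3,4,5,7}→1  {4,5,6,7}→4
  5 left: {2,3,4,5,7}→1  {3,4,5,6,7}→5
  6 left: {1,2,3,4,5,7}→1  {2,3,4,5,6,7}→6
  placing 0:t first → 7 extensions
  placing 6:r first → 1 extensions
total linear extensions = 8

8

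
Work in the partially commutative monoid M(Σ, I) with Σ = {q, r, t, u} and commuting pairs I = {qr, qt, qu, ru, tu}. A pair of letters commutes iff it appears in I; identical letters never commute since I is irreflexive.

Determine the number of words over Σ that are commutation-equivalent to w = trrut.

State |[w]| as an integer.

piece 0:t — minimal
piece 1:r rests on {0:t}
piece 2:r rests on {1:r}
piece 3:u — minimal
piece 4:t rests on {2:r}
minimal pieces: {0:t, 3:u}
ways to finish when only these pieces remain (= sum over removing one remaining piece with nothing left below it):
  1 left: {3}→1  {4}→1
  2 left: {2,4}→1  {3,4}→2
  3 left: {1,2,4}→1  {2,3,4}→3
  placing 0:t first → 4 extensions
  placing 3:u first → 1 extensions
total linear extensions = 5

5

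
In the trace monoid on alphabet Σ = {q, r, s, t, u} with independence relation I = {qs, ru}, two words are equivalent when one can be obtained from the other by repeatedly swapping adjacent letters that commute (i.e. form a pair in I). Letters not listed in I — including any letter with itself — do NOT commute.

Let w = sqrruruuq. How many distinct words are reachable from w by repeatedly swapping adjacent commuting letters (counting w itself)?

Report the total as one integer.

40

drop 0:s onto floor
drop 1:q onto floor
drop 2:r onto {0:s, 1:q}
drop 3:r onto {2:r}
drop 4:u onto {0:s, 1:q}
drop 5:r onto {3:r}
drop 6:u onto {4:u}
drop 7:u onto {6:u}
drop 8:q onto {5:r, 7:u}
ground layer = {0:s, 1:q}
drop-orders for the pieces not yet dropped (sum over which currently-grounded one goes next):
  1 to go: {8} 1
  2 to go: {5,8} 1  {7,8} 1
  3 to go: {3,5,8} 1  {5,7,8} 2  {6,7,8} 1
  4 to go: {2,3,5,8} 1  {3,5,7,8} 3  {4,6,7,8} 1  {5,6,7,8} 3
  5 to go: {2,3,5,7,8} 4  {3,5,6,7,8} 6  {4,5,6,7,8} 4
  6 to go: {2,3,5,6,7,8} 10  {3,4,5,6,7,8} 10
  7 to go: {2,3,4,5,6,7,8} 20
  if 0:s drops first: 20 orders
  if 1:q drops first: 20 orders
heap linearizations: 40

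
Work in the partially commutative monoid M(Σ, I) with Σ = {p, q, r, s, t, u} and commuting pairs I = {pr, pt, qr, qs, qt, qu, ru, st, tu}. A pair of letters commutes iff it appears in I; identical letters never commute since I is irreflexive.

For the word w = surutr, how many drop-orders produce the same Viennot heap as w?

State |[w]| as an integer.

drop 0:s onto floor
drop 1:u onto {0:s}
drop 2:r onto {0:s}
drop 3:u onto {1:u}
drop 4:t onto {2:r}
drop 5:r onto {4:t}
ground layer = {0:s}
drop-orders for the pieces not yet dropped (sum over which currently-grounded one goes next):
  1 to go: {3} 1  {5} 1
  2 to go: {1,3} 1  {3,5} 2  {4,5} 1
  3 to go: {1,3,5} 3  {2,4,5} 1  {3,4,5} 3
  4 to go: {1,3,4,5} 6  {2,3,4,5} 4
  if 0:s drops first: 10 orders

10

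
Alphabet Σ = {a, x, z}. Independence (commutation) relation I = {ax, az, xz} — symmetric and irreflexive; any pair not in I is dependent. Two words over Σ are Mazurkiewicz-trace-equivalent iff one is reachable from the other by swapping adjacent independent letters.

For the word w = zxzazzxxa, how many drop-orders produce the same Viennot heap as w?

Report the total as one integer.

1260

#0=z has no predecessor
#1=x has no predecessor
#2=z depends on [0:z]
#3=a has no predecessor
#4=z depends on [2:z]
#5=z depends on [4:z]
#6=x depends on [1:x]
#7=x depends on [6:x]
#8=a depends on [3:a]
sources: [0:z, 1:x, 3:a]
N(rest) = Σ N(rest − s) over sources s of rest; N(one piece) = 1:
  size 1 → [5]=1  [7]=1  [8]=1
  size 2 → [3,8]=1  [4,5]=1  [5,7]=2  [5,8]=2  [6,7]=1  [7,8]=2
  size 3 → [1,6,7]=1  [2,4,5]=1  [3,5,8]=3  [3,7,8]=3  [4,5,7]=3  [4,5,8]=3  [5,6,7]=3  [5,7,8]=6  [6,7,8]=3
  size 4 → [0,2,4,5]=1  [1,5,6,7]=4  [1,6,7,8]=4  [2,4,5,7]=4  [2,4,5,8]=4  [3,4,5,8]=6  [3,5,7,8]=12  [3,6,7,8]=6  [4,5,6,7]=6  [4,5,7,8]=12  [5,6,7,8]=12
  size 5 → [0,2,4,5,7]=5  [0,2,4,5,8]=5  [1,3,6,7,8]=10  [1,4,5,6,7]=10  [1,5,6,7,8]=20  [2,3,4,5,8]=10  [2,4,5,6,7]=10  [2,4,5,7,8]=20  [3,4,5,7,8]=30  [3,5,6,7,8]=30  [4,5,6,7,8]=30
  size 6 → [0,2,3,4,5,8]=15  [0,2,4,5,6,7]=15  [0,2,4,5,7,8]=30  [1,2,4,5,6,7]=20  [1,3,5,6,7,8]=60  [1,4,5,6,7,8]=60  [2,3,4,5,7,8]=60  [2,4,5,6,7,8]=60  [3,4,5,6,7,8]=90
  size 7 → [0,1,2,4,5,6,7]=35  [0,2,3,4,5,7,8]=105  [0,2,4,5,6,7,8]=105  [1,2,4,5,6,7,8]=140  [1,3,4,5,6,7,8]=210  [2,3,4,5,6,7,8]=210
  first=0(z) contributes 560
  first=1(x) contributes 420
  first=3(a) contributes 280
|[w]| = 1260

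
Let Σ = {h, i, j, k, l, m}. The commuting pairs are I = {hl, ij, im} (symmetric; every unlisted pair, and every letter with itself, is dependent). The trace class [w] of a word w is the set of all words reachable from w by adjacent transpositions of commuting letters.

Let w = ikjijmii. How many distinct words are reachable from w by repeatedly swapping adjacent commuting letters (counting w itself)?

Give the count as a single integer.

20

0(i) covers ∅
1(k) covers 0:i
2(j) covers 1:k
3(i) covers 1:k
4(j) covers 2:j
5(m) covers 4:j
6(i) covers 3:i
7(i) covers 6:i
floor of heap: 0:i
completions by unplaced set U, small U first (add the entries for U minus each lowest piece of U):
  |U|=1: {5}:1  {7}:1
  |U|=2: {4,5}:1  {5,7}:2  {6,7}:1
  |U|=3: {2,4,5}:1  {3,6,7}:1  {4,5,7}:3  {5,6,7}:3
  |U|=4: {2,4,5,7}:4  {3,5,6,7}:4  {4,5,6,7}:6
  |U|=5: {2,4,5,6,7}:10  {3,4,5,6,7}:10
  |U|=6: {2,3,4,5,6,7}:20
  start at 0(i): 20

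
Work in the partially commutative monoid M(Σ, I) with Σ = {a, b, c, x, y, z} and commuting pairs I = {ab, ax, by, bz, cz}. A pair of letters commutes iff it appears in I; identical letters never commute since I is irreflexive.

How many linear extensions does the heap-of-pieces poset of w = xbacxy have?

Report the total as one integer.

3

0(x) covers ∅
1(b) covers 0:x
2(a) covers ∅
3(c) covers 1:b, 2:a
4(x) covers 3:c
5(y) covers 4:x
floor of heap: 0:x, 2:a
completions by unplaced set U, small U first (add the entries for U minus each lowest piece of U):
  |U|=1: {5}:1
  |U|=2: {4,5}:1
  |U|=3: {3,4,5}:1
  |U|=4: {1,3,4,5}:1  {2,3,4,5}:1
  start at 0(x): 2
  start at 2(a): 1
sum over floor = 3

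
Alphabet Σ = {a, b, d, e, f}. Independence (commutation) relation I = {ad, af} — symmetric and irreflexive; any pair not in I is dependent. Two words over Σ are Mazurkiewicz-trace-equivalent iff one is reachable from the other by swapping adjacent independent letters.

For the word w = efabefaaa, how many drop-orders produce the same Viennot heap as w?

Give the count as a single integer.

piece 0:e — minimal
piece 1:f rests on {0:e}
piece 2:a rests on {0:e}
piece 3:b rests on {1:f, 2:a}
piece 4:e rests on {3:b}
piece 5:f rests on {4:e}
piece 6:a rests on {4:e}
piece 7:a rests on {6:a}
piece 8:a rests on {7:a}
minimal pieces: {0:e}
ways to finish when only these pieces remain (= sum over removing one remaining piece with nothing left below it):
  1 left: {5}→1  {8}→1
  2 left: {5,8}→2  {7,8}→1
  3 left: {5,7,8}→3  {6,7,8}→1
  4 left: {5,6,7,8}→4
  5 left: {4,5,6,7,8}→4
  6 left: {3,4,5,6,7,8}→4
  7 left: {1,3,4,5,6,7,8}→4  {2,3,4,5,6,7,8}→4
  placing 0:e first → 8 extensions

8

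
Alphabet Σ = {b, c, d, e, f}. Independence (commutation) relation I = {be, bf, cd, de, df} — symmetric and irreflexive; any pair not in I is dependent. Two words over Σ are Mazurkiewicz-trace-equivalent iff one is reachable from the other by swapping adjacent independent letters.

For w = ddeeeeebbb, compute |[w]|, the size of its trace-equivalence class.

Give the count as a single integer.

252

#0=d has no predecessor
#1=d depends on [0:d]
#2=e has no predecessor
#3=e depends on [2:e]
#4=e depends on [3:e]
#5=e depends on [4:e]
#6=e depends on [5:e]
#7=b depends on [1:d]
#8=b depends on [7:b]
#9=b depends on [8:b]
sources: [0:d, 2:e]
N(rest) = Σ N(rest − s) over sources s of rest; N(one piece) = 1:
  size 1 → [6]=1  [9]=1
  size 2 → [5,6]=1  [6,9]=2  [8,9]=1
  size 3 → [4,5,6]=1  [5,6,9]=3  [6,8,9]=3  [7,8,9]=1
  size 4 → [1,7,8,9]=1  [3,4,5,6]=1  [4,5,6,9]=4  [5,6,8,9]=6  [6,7,8,9]=4
  size 5 → [0,1,7,8,9]=1  [1,6,7,8,9]=5  [2,3,4,5,6]=1  [3,4,5,6,9]=5  [4,5,6,8,9]=10  [5,6,7,8,9]=10
  size 6 → [0,1,6,7,8,9]=6  [1,5,6,7,8,9]=15  [2,3,4,5,6,9]=6  [3,4,5,6,8,9]=15  [4,5,6,7,8,9]=20
  size 7 → [0,1,5,6,7,8,9]=21  [1,4,5,6,7,8,9]=35  [2,3,4,5,6,8,9]=21  [3,4,5,6,7,8,9]=35
  size 8 → [0,1,4,5,6,7,8,9]=56  [1,3,4,5,6,7,8,9]=70  [2,3,4,5,6,7,8,9]=56
  first=0(d) contributes 126
  first=2(e) contributes 126
|[w]| = 252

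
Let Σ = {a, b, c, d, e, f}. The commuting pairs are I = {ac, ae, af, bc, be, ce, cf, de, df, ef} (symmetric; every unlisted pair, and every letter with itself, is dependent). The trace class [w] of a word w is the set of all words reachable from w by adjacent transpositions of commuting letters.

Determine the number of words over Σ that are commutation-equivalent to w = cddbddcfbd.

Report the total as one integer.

drop 0:c onto floor
drop 1:d onto {0:c}
drop 2:d onto {1:d}
drop 3:b onto {2:d}
drop 4:d onto {3:b}
drop 5:d onto {4:d}
drop 6:c onto {5:d}
drop 7:f onto {3:b}
drop 8:b onto {5:d, 7:f}
drop 9:d onto {6:c, 8:b}
ground layer = {0:c}
drop-orders for the pieces not yet dropped (sum over which currently-grounded one goes next):
  1 to go: {9} 1
  2 to go: {6,9} 1  {8,9} 1
  3 to go: {6,8,9} 2  {7,8,9} 1
  4 to go: {5,6,8,9} 2  {6,7,8,9} 3
  5 to go: {4,5,6,8,9} 2  {5,6,7,8,9} 5
  6 to go: {4,5,6,7,8,9} 7
  7 to go: {3,4,5,6,7,8,9} 7
  8 to go: {2,3,4,5,6,7,8,9} 7
  if 0:c drops first: 7 orders

7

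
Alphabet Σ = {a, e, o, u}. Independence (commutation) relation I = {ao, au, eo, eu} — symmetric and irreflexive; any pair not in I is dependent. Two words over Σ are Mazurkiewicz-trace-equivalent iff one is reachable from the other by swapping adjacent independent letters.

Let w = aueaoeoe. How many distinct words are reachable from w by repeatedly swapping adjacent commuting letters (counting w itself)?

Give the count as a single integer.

0(a) covers ∅
1(u) covers ∅
2(e) covers 0:a
3(a) covers 2:e
4(o) covers 1:u
5(e) covers 3:a
6(o) covers 4:o
7(e) covers 5:e
floor of heap: 0:a, 1:u
completions by unplaced set U, small U first (add the entries for U minus each lowest piece of U):
  |U|=1: {6}:1  {7}:1
  |U|=2: {4,6}:1  {5,7}:1  {6,7}:2
  |U|=3: {1,4,6}:1  {3,5,7}:1  {4,6,7}:3  {5,6,7}:3
  |U|=4: {1,4,6,7}:4  {2,3,5,7}:1  {3,5,6,7}:4  {4,5,6,7}:6
  |U|=5: {0,2,3,5,7}:1  {1,4,5,6,7}:10  {2,3,5,6,7}:5  {3,4,5,6,7}:10
  |U|=6: {0,2,3,5,6,7}:6  {1,3,4,5,6,7}:20  {2,3,4,5,6,7}:15
  start at 0(a): 35
  start at 1(u): 21
sum over floor = 56

56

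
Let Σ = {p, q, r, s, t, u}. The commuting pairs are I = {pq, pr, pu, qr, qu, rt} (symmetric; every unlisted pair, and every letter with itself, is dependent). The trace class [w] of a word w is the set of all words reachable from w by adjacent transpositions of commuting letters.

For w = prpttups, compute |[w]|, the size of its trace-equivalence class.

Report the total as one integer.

11

#0=p has no predecessor
#1=r has no predecessor
#2=p depends on [0:p]
#3=t depends on [2:p]
#4=t depends on [3:t]
#5=u depends on [1:r, 4:t]
#6=p depends on [4:t]
#7=s depends on [5:u, 6:p]
sources: [0:p, 1:r]
N(rest) = Σ N(rest − s) over sources s of rest; N(one piece) = 1:
  size 1 → [7]=1
  size 2 → [5,7]=1  [6,7]=1
  size 3 → [1,5,7]=1  [5,6,7]=2
  size 4 → [1,5,6,7]=3  [4,5,6,7]=2
  size 5 → [1,4,5,6,7]=5  [3,4,5,6,7]=2
  size 6 → [1,3,4,5,6,7]=7  [2,3,4,5,6,7]=2
  first=0(p) contributes 9
  first=1(r) contributes 2
|[w]| = 11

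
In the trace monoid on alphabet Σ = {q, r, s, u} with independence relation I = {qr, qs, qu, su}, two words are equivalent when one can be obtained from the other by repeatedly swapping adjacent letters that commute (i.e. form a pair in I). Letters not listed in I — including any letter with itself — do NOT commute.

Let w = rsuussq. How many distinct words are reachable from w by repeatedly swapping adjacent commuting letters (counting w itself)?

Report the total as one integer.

70

piece 0:r — minimal
piece 1:s rests on {0:r}
piece 2:u rests on {0:r}
piece 3:u rests on {2:u}
piece 4:s rests on {1:s}
piece 5:s rests on {4:s}
piece 6:q — minimal
minimal pieces: {0:r, 6:q}
ways to finish when only these pieces remain (= sum over removing one remaining piece with nothing left below it):
  1 left: {3}→1  {5}→1  {6}→1
  2 left: {2,3}→1  {3,5}→2  {3,6}→2  {4,5}→1  {5,6}→2
  3 left: {1,4,5}→1  {2,3,5}→3  {2,3,6}→3  {3,4,5}→3  {3,5,6}→6  {4,5,6}→3
  4 left: {1,3,4,5}→4  {1,4,5,6}→4  {2,3,4,5}→6  {2,3,5,6}→12  {3,4,5,6}→12
  5 left: {1,2,3,4,5}→10  {1,3,4,5,6}→20  {2,3,4,5,6}→30
  placing 0:r first → 60 extensions
  placing 6:q first → 10 extensions
total linear extensions = 70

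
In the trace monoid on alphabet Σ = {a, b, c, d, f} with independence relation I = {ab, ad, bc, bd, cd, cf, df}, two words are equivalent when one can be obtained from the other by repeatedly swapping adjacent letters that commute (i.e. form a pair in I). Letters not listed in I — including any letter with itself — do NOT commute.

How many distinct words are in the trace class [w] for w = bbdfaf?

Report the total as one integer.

piece 0:b — minimal
piece 1:b rests on {0:b}
piece 2:d — minimal
piece 3:f rests on {1:b}
piece 4:a rests on {3:f}
piece 5:f rests on {4:a}
minimal pieces: {0:b, 2:d}
ways to finish when only these pieces remain (= sum over removing one remaining piece with nothing left below it):
  1 left: {2}→1  {5}→1
  2 left: {2,5}→2  {4,5}→1
  3 left: {2,4,5}→3  {3,4,5}→1
  4 left: {1,3,4,5}→1  {2,3,4,5}→4
  placing 0:b first → 5 extensions
  placing 2:d first → 1 extensions
total linear extensions = 6

6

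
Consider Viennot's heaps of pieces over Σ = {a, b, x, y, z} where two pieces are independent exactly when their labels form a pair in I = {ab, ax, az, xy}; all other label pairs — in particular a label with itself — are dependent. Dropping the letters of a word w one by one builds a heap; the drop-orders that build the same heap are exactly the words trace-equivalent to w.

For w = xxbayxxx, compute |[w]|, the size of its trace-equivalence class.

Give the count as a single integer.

22

drop 0:x onto floor
drop 1:x onto {0:x}
drop 2:b onto {1:x}
drop 3:a onto floor
drop 4:y onto {2:b, 3:a}
drop 5:x onto {2:b}
drop 6:x onto {5:x}
drop 7:x onto {6:x}
ground layer = {0:x, 3:a}
drop-orders for the pieces not yet dropped (sum over which currently-grounded one goes next):
  1 to go: {4} 1  {7} 1
  2 to go: {3,4} 1  {4,7} 2  {6,7} 1
  3 to go: {3,4,7} 3  {4,6,7} 3  {5,6,7} 1
  4 to go: {3,4,6,7} 6  {4,5,6,7} 4
  5 to go: {2,4,5,6,7} 4  {3,4,5,6,7} 10
  6 to go: {1,2,4,5,6,7} 4  {2,3,4,5,6,7} 14
  if 0:x drops first: 18 orders
  if 3:a drops first: 4 orders
heap linearizations: 22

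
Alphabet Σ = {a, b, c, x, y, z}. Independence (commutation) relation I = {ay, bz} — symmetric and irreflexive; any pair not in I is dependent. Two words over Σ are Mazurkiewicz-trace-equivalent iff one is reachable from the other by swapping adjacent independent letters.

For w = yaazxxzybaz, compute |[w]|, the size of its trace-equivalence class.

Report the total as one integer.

drop 0:y onto floor
drop 1:a onto floor
drop 2:a onto {1:a}
drop 3:z onto {0:y, 2:a}
drop 4:x onto {3:z}
drop 5:x onto {4:x}
drop 6:z onto {5:x}
drop 7:y onto {6:z}
drop 8:b onto {7:y}
drop 9:a onto {8:b}
drop 10:z onto {9:a}
ground layer = {0:y, 1:a}
drop-orders for the pieces not yet dropped (sum over which currently-grounded one goes next):
  1 to go: {10} 1
  2 to go: {9,10} 1
  3 to go: {8,9,10} 1
  4 to go: {7,8,9,10} 1
  5 to go: {6,7,8,9,10} 1
  6 to go: {5,6,7,8,9,10} 1
  7 to go: {4,5,6,7,8,9,10} 1
  8 to go: {3,4,5,6,7,8,9,10} 1
  9 to go: {0,3,4,5,6,7,8,9,10} 1  {2,3,4,5,6,7,8,9,10} 1
  if 0:y drops first: 1 orders
  if 1:a drops first: 2 orders
heap linearizations: 3

3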